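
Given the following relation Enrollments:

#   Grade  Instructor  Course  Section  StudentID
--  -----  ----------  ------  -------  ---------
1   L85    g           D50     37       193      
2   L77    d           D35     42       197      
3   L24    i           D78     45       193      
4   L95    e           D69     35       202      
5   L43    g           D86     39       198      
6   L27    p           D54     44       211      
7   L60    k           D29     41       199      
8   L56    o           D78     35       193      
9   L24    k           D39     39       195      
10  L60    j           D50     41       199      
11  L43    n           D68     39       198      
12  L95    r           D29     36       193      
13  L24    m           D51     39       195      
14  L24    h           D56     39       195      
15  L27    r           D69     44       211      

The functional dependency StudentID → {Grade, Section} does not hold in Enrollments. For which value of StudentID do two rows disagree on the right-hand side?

StudentID=193: rows 1, 3, 8, 12 → {Grade,Section} takes values {(L85, 37), (L24, 45), (L56, 35), (L95, 36)} — violation
StudentID=197: row 2 → {Grade,Section} = (L77, 42) ✓
StudentID=202: row 4 → {Grade,Section} = (L95, 35) ✓
StudentID=198: rows 5, 11 → {Grade,Section} = (L43, 39), (L43, 39) ✓
StudentID=211: rows 6, 15 → {Grade,Section} = (L27, 44), (L27, 44) ✓
StudentID=199: rows 7, 10 → {Grade,Section} = (L60, 41), (L60, 41) ✓
StudentID=195: rows 9, 13, 14 → {Grade,Section} = (L24, 39), (L24, 39), (L24, 39) ✓
The only StudentID value with inconsistent RHS is StudentID=193.

193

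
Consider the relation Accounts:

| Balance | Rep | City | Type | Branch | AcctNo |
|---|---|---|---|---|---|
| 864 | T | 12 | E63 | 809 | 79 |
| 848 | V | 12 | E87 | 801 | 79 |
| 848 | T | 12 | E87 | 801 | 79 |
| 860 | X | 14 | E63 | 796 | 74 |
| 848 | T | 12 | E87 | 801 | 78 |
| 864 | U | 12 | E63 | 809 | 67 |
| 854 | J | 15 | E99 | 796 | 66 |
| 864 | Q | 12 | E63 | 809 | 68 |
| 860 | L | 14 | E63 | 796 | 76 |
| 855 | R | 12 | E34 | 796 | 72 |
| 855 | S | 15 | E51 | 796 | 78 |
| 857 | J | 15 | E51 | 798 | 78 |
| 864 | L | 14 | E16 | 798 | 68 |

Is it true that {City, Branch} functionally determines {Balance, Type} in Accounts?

No

(City=12, Branch=809): 3 rows → {Balance,Type} = (864, E63), (864, E63), (864, E63) ✓
(City=12, Branch=801): 3 rows → {Balance,Type} = (848, E87), (848, E87), (848, E87) ✓
(City=14, Branch=796): 2 rows → {Balance,Type} = (860, E63), (860, E63) ✓
(City=15, Branch=796): 2 rows → {Balance,Type} takes values {(854, E99), (855, E51)} — violation
(City=12, Branch=796): 1 row → {Balance,Type} = (855, E34) ✓
(City=15, Branch=798): 1 row → {Balance,Type} = (857, E51) ✓
(City=14, Branch=798): 1 row → {Balance,Type} = (864, E16) ✓
Two rows agree on {City, Branch} but differ on {Balance, Type}, so {City, Branch} -> {Balance, Type} does not hold.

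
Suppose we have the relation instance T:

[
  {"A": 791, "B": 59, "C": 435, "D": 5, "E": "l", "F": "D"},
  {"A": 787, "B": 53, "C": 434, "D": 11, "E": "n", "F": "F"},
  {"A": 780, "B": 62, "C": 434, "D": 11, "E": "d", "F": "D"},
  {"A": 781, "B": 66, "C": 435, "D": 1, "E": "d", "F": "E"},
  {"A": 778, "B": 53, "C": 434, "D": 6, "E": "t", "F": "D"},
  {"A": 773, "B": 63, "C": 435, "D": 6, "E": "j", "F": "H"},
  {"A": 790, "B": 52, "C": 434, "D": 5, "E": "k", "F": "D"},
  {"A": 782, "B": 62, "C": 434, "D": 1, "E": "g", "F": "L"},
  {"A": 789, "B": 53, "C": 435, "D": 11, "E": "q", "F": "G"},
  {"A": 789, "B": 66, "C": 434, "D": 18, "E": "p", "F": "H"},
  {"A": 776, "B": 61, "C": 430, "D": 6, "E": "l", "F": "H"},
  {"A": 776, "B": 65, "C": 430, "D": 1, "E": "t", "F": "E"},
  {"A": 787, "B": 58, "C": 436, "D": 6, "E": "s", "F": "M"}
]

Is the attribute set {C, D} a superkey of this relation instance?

No

Two distinct rows share (C=434, D=11), so {C, D} does not determine every attribute — not a superkey.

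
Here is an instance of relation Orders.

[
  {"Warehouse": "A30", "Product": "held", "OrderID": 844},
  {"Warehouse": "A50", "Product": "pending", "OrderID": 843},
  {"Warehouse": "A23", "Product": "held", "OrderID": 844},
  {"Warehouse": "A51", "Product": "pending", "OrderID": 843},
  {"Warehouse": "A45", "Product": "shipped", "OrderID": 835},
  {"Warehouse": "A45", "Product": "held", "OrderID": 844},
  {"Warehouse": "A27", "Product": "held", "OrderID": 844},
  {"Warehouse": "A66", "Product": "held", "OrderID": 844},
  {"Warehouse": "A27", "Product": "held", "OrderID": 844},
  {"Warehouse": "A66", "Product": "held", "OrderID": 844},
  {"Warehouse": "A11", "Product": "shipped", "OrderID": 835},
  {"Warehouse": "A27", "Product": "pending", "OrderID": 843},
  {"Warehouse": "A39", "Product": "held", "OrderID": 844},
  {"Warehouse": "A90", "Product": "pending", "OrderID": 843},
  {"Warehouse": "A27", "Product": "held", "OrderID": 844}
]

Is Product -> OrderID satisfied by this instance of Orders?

Yes

Product=held: 9 rows → OrderID = 844, 844, 844, 844, 844, 844, 844, 844, 844 ✓
Product=pending: 4 rows → OrderID = 843, 843, 843, 843 ✓
Product=shipped: 2 rows → OrderID = 835, 835 ✓
Every Product value is associated with a single OrderID value, so Product -> OrderID holds.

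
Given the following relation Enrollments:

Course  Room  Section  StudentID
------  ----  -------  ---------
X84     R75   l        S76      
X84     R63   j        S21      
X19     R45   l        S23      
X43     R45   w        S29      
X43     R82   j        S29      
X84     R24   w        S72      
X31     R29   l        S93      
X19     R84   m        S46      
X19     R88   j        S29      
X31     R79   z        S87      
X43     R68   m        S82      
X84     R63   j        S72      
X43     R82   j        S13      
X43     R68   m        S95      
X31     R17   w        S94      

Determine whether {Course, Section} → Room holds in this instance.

(Course=X84, Section=l): 1 row → Room = R75 ✓
(Course=X84, Section=j): 2 rows → Room = R63, R63 ✓
(Course=X19, Section=l): 1 row → Room = R45 ✓
(Course=X43, Section=w): 1 row → Room = R45 ✓
(Course=X43, Section=j): 2 rows → Room = R82, R82 ✓
(Course=X84, Section=w): 1 row → Room = R24 ✓
(Course=X31, Section=l): 1 row → Room = R29 ✓
(Course=X19, Section=m): 1 row → Room = R84 ✓
(Course=X19, Section=j): 1 row → Room = R88 ✓
(Course=X31, Section=z): 1 row → Room = R79 ✓
(Course=X43, Section=m): 2 rows → Room = R68, R68 ✓
(Course=X31, Section=w): 1 row → Room = R17 ✓
Every {Course, Section} value is associated with a single Room value, so {Course, Section} → Room holds.

Yes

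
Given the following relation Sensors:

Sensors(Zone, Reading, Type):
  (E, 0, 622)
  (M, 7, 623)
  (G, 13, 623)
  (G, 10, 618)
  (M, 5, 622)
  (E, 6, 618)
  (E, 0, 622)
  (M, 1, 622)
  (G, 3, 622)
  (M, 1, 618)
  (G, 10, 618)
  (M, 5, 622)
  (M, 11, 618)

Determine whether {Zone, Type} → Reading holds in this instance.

No

(Zone=E, Type=622): 2 rows → Reading = 0, 0 ✓
(Zone=M, Type=623): 1 row → Reading = 7 ✓
(Zone=G, Type=623): 1 row → Reading = 13 ✓
(Zone=G, Type=618): 2 rows → Reading = 10, 10 ✓
(Zone=M, Type=622): 3 rows → Reading takes values {5, 1} — violation
(Zone=E, Type=618): 1 row → Reading = 6 ✓
(Zone=G, Type=622): 1 row → Reading = 3 ✓
(Zone=M, Type=618): 2 rows → Reading takes values {1, 11} — violation
Two rows agree on {Zone, Type} but differ on Reading, so {Zone, Type} → Reading does not hold.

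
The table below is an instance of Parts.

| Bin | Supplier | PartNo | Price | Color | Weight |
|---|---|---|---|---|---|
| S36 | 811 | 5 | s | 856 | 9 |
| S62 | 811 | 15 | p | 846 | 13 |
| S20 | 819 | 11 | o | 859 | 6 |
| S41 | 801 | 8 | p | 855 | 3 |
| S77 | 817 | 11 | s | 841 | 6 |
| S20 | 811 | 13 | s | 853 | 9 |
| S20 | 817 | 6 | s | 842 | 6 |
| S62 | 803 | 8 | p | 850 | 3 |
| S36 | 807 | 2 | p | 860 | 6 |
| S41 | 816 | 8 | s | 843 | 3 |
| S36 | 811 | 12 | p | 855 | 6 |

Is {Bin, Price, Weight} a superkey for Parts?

Two distinct rows share (Bin=S36, Price=p, Weight=6), so {Bin, Price, Weight} does not determine every attribute — not a superkey.

No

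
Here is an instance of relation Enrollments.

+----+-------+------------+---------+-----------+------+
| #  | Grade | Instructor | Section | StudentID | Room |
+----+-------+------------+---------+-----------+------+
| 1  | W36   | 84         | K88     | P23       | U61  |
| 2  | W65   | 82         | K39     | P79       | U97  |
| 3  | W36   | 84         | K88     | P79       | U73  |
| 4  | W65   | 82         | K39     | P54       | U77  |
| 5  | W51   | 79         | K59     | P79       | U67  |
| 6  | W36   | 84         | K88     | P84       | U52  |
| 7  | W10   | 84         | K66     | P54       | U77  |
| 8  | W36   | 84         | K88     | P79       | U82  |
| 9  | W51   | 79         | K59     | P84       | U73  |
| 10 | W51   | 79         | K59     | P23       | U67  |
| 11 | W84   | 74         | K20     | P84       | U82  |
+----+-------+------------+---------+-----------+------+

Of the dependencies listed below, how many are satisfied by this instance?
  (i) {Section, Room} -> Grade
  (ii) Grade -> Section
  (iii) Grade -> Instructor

3

(i) {Section, Room} -> Grade: every LHS value maps to a single RHS value — holds.
(ii) Grade -> Section: every LHS value maps to a single RHS value — holds.
(iii) Grade -> Instructor: every LHS value maps to a single RHS value — holds.
3 of the 3 dependencies hold.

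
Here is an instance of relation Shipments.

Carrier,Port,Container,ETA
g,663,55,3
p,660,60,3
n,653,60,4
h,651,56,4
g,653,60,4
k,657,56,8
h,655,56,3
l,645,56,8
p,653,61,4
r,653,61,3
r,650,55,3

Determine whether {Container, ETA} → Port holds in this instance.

(Container=55, ETA=3): 2 rows → Port takes values {663, 650} — violation
(Container=60, ETA=3): 1 row → Port = 660 ✓
(Container=60, ETA=4): 2 rows → Port = 653, 653 ✓
(Container=56, ETA=4): 1 row → Port = 651 ✓
(Container=56, ETA=8): 2 rows → Port takes values {657, 645} — violation
(Container=56, ETA=3): 1 row → Port = 655 ✓
(Container=61, ETA=4): 1 row → Port = 653 ✓
(Container=61, ETA=3): 1 row → Port = 653 ✓
Two rows agree on {Container, ETA} but differ on Port, so {Container, ETA} → Port does not hold.

No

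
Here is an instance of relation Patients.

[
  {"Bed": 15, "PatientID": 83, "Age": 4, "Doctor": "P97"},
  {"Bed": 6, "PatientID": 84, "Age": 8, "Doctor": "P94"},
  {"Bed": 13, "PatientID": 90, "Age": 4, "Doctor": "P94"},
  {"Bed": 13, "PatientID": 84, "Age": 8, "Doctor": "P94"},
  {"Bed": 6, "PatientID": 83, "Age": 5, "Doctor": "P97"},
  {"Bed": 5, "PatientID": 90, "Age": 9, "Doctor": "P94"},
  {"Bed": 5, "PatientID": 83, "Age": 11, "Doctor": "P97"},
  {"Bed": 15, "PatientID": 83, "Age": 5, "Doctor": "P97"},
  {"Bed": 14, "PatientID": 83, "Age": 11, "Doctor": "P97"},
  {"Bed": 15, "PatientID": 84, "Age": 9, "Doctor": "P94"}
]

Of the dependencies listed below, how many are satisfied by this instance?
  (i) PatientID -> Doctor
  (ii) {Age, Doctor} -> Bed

1

(i) PatientID -> Doctor: every LHS value maps to a single RHS value — holds.
(ii) {Age, Doctor} -> Bed: (Age=8, Doctor=P94): 2 rows → Bed takes values {6, 13} — violation; (Age=5, Doctor=P97): 2 rows → Bed takes values {6, 15} — violation; (Age=9, Doctor=P94): 2 rows → Bed takes values {5, 15} — violation; (Age=11, Doctor=P97): 2 rows → Bed takes values {5, 14} — violation — fails.
1 of the 2 dependencies holds.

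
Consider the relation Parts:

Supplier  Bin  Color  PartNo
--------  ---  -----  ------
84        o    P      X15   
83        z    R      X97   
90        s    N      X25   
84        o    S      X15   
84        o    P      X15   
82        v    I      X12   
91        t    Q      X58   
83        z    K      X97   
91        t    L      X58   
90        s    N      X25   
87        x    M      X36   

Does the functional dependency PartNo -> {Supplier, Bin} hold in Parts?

Yes

PartNo=X15: 3 rows → {Supplier,Bin} = (84, o), (84, o), (84, o) ✓
PartNo=X97: 2 rows → {Supplier,Bin} = (83, z), (83, z) ✓
PartNo=X25: 2 rows → {Supplier,Bin} = (90, s), (90, s) ✓
PartNo=X12: 1 row → {Supplier,Bin} = (82, v) ✓
PartNo=X58: 2 rows → {Supplier,Bin} = (91, t), (91, t) ✓
PartNo=X36: 1 row → {Supplier,Bin} = (87, x) ✓
Every PartNo value is associated with a single {Supplier, Bin} value, so PartNo -> {Supplier, Bin} holds.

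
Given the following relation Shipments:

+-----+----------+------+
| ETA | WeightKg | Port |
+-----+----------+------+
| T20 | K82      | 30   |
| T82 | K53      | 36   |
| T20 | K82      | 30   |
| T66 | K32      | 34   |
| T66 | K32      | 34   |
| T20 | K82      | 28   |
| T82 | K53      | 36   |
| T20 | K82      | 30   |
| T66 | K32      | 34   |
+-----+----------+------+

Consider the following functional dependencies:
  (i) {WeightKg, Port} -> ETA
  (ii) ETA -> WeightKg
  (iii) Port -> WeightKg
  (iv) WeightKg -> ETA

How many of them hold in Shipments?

(i) {WeightKg, Port} -> ETA: every LHS value maps to a single RHS value — holds.
(ii) ETA -> WeightKg: every LHS value maps to a single RHS value — holds.
(iii) Port -> WeightKg: every LHS value maps to a single RHS value — holds.
(iv) WeightKg -> ETA: every LHS value maps to a single RHS value — holds.
4 of the 4 dependencies hold.

4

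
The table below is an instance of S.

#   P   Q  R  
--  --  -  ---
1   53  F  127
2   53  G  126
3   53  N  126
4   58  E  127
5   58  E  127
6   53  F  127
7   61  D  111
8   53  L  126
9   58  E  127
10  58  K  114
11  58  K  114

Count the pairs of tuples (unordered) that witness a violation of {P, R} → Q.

(P=53, R=127): all 2 rows agree on Q — 0 pairs.
(P=53, R=126): violating pairs (2,3), (2,8), (3,8) — 3 pairs.
(P=58, R=127): all 3 rows agree on Q — 0 pairs.
(P=58, R=114): all 2 rows agree on Q — 0 pairs.

3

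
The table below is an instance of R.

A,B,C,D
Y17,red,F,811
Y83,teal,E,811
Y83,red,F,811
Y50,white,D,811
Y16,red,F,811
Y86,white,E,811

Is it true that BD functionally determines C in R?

(B=red, D=811): 3 rows → C = F, F, F ✓
(B=teal, D=811): 1 row → C = E ✓
(B=white, D=811): 2 rows → C takes values {D, E} — violation
Two rows agree on BD but differ on C, so BD → C does not hold.

No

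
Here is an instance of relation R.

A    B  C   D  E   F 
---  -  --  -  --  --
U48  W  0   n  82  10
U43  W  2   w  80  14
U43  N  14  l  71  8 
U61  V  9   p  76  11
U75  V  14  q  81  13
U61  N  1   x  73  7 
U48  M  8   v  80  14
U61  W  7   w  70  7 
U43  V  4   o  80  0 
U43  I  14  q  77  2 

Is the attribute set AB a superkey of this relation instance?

All 10 rows have distinct AB values, so AB → (all attributes) holds and AB is a superkey.

Yes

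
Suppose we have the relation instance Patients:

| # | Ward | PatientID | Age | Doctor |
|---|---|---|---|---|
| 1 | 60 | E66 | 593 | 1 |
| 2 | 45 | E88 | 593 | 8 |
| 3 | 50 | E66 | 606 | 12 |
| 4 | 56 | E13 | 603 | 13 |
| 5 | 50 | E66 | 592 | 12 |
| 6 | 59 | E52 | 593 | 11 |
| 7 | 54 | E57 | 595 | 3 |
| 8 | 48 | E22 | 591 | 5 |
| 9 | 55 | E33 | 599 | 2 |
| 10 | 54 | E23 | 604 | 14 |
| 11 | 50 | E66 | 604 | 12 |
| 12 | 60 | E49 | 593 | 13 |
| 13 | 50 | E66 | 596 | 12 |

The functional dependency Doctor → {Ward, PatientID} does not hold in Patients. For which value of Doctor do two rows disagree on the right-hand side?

13

Doctor=1: row 1 → {Ward,PatientID} = (60, E66) ✓
Doctor=8: row 2 → {Ward,PatientID} = (45, E88) ✓
Doctor=12: rows 3, 5, 11, 13 → {Ward,PatientID} = (50, E66), (50, E66), (50, E66), (50, E66) ✓
Doctor=13: rows 4, 12 → {Ward,PatientID} takes values {(56, E13), (60, E49)} — violation
Doctor=11: row 6 → {Ward,PatientID} = (59, E52) ✓
Doctor=3: row 7 → {Ward,PatientID} = (54, E57) ✓
Doctor=5: row 8 → {Ward,PatientID} = (48, E22) ✓
Doctor=2: row 9 → {Ward,PatientID} = (55, E33) ✓
Doctor=14: row 10 → {Ward,PatientID} = (54, E23) ✓
The only Doctor value with inconsistent RHS is Doctor=13.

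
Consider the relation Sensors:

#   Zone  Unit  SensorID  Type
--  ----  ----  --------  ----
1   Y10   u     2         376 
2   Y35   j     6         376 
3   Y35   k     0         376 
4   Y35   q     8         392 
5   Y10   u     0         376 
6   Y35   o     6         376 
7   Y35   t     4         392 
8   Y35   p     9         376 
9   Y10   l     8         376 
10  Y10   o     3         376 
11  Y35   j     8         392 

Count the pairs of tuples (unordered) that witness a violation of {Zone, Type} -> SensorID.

(Zone=Y10, Type=376): violating pairs (1,5), (1,9), (1,10), (5,9), (5,10), (9,10) — 6 pairs.
(Zone=Y35, Type=376): violating pairs (2,3), (2,8), (3,6), (3,8), (6,8) — 5 pairs.
(Zone=Y35, Type=392): violating pairs (4,7), (7,11) — 2 pairs.

13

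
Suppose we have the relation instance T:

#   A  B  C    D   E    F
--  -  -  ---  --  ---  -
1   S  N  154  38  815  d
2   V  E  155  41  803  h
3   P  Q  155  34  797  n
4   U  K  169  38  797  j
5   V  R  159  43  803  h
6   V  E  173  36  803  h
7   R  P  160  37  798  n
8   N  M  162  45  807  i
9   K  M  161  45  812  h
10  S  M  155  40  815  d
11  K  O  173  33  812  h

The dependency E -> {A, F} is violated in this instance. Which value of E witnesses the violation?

E=815: rows 1, 10 → {A,F} = (S, d), (S, d) ✓
E=803: rows 2, 5, 6 → {A,F} = (V, h), (V, h), (V, h) ✓
E=797: rows 3, 4 → {A,F} takes values {(P, n), (U, j)} — violation
E=798: row 7 → {A,F} = (R, n) ✓
E=807: row 8 → {A,F} = (N, i) ✓
E=812: rows 9, 11 → {A,F} = (K, h), (K, h) ✓
The only E value with inconsistent RHS is E=797.

797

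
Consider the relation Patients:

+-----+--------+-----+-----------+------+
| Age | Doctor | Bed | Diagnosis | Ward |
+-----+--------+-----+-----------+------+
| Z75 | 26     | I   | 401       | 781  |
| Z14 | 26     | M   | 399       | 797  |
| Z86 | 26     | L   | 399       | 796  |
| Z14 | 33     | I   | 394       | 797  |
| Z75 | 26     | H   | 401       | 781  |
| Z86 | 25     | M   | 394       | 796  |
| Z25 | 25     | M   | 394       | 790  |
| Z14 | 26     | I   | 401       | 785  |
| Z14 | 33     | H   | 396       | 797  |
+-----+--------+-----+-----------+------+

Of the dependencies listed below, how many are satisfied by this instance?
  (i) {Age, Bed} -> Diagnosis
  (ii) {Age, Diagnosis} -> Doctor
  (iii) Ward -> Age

2

(i) {Age, Bed} -> Diagnosis: (Age=Z14, Bed=I): 2 rows → Diagnosis takes values {394, 401} — violation — fails.
(ii) {Age, Diagnosis} -> Doctor: every LHS value maps to a single RHS value — holds.
(iii) Ward -> Age: every LHS value maps to a single RHS value — holds.
2 of the 3 dependencies hold.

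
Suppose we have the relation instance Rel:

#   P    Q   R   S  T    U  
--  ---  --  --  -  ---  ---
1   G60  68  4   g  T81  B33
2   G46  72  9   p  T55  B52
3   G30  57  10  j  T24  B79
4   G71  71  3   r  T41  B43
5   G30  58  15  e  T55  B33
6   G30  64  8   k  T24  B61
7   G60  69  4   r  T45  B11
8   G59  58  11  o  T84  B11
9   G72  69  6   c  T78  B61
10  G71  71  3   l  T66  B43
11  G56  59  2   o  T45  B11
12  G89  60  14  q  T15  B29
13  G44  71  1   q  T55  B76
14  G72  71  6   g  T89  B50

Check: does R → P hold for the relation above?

R=4: rows 1, 7 → P = G60, G60 ✓
R=9: row 2 → P = G46 ✓
R=10: row 3 → P = G30 ✓
R=3: rows 4, 10 → P = G71, G71 ✓
R=15: row 5 → P = G30 ✓
R=8: row 6 → P = G30 ✓
R=11: row 8 → P = G59 ✓
R=6: rows 9, 14 → P = G72, G72 ✓
R=2: row 11 → P = G56 ✓
R=14: row 12 → P = G89 ✓
R=1: row 13 → P = G44 ✓
Every R value is associated with a single P value, so R → P holds.

Yes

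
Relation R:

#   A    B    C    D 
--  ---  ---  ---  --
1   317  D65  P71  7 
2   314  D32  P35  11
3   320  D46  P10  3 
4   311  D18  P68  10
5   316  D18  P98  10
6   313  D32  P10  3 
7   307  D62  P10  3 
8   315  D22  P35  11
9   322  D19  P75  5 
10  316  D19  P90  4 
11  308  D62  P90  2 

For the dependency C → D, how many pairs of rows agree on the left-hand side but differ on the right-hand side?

1

C=P35: all 2 rows agree on D — 0 pairs.
C=P10: all 3 rows agree on D — 0 pairs.
C=P90: violating pairs (10,11) — 1 pair.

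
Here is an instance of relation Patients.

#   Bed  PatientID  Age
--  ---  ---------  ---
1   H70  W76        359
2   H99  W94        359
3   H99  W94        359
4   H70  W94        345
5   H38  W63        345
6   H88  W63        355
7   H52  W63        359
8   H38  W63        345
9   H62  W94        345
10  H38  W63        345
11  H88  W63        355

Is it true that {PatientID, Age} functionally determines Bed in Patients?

No

(PatientID=W76, Age=359): row 1 → Bed = H70 ✓
(PatientID=W94, Age=359): rows 2, 3 → Bed = H99, H99 ✓
(PatientID=W94, Age=345): rows 4, 9 → Bed takes values {H70, H62} — violation
(PatientID=W63, Age=345): rows 5, 8, 10 → Bed = H38, H38, H38 ✓
(PatientID=W63, Age=355): rows 6, 11 → Bed = H88, H88 ✓
(PatientID=W63, Age=359): row 7 → Bed = H52 ✓
Two rows agree on {PatientID, Age} but differ on Bed, so {PatientID, Age} → Bed does not hold.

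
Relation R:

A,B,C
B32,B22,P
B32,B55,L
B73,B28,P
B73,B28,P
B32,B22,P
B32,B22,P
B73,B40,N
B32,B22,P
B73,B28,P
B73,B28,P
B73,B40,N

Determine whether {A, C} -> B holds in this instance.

(A=B32, C=P): 4 rows → B = B22, B22, B22, B22 ✓
(A=B32, C=L): 1 row → B = B55 ✓
(A=B73, C=P): 4 rows → B = B28, B28, B28, B28 ✓
(A=B73, C=N): 2 rows → B = B40, B40 ✓
Every {A, C} value is associated with a single B value, so {A, C} -> B holds.

Yes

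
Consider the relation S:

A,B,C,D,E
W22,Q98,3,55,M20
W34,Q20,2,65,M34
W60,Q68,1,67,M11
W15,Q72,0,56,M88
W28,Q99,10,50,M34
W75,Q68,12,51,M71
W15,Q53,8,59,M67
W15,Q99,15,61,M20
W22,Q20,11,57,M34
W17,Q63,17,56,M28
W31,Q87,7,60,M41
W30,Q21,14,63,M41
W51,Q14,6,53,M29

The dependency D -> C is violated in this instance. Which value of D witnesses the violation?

D=55: 1 row → C = 3 ✓
D=65: 1 row → C = 2 ✓
D=67: 1 row → C = 1 ✓
D=56: 2 rows → C takes values {0, 17} — violation
D=50: 1 row → C = 10 ✓
D=51: 1 row → C = 12 ✓
D=59: 1 row → C = 8 ✓
D=61: 1 row → C = 15 ✓
D=57: 1 row → C = 11 ✓
D=60: 1 row → C = 7 ✓
D=63: 1 row → C = 14 ✓
D=53: 1 row → C = 6 ✓
The only D value with inconsistent C is D=56.

56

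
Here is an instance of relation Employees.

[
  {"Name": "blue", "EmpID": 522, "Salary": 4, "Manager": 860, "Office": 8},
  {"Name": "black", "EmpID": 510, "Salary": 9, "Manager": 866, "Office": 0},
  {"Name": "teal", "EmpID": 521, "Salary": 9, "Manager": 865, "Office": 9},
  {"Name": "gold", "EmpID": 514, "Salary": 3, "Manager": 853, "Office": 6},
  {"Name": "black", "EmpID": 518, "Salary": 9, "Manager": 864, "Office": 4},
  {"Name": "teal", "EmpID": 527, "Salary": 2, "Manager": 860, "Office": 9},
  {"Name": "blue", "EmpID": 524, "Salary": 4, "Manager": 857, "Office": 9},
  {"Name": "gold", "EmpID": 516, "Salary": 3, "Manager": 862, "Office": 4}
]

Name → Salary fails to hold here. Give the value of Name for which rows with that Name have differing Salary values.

Name=blue: 2 rows → Salary = 4, 4 ✓
Name=black: 2 rows → Salary = 9, 9 ✓
Name=teal: 2 rows → Salary takes values {9, 2} — violation
Name=gold: 2 rows → Salary = 3, 3 ✓
The only Name value with inconsistent Salary is Name=teal.

teal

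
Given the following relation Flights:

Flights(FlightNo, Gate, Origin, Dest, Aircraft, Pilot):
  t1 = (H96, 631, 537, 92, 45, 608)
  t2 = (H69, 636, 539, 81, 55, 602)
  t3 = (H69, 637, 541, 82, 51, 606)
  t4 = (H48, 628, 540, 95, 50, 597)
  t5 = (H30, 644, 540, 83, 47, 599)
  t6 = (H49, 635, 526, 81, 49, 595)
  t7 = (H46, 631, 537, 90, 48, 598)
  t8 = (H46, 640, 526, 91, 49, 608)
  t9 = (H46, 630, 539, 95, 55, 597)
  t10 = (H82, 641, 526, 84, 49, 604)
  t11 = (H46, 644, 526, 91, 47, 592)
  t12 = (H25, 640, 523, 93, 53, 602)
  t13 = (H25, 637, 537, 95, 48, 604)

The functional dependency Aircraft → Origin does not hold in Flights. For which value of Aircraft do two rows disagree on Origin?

47

Aircraft=45: row 1 → Origin = 537 ✓
Aircraft=55: rows 2, 9 → Origin = 539, 539 ✓
Aircraft=51: row 3 → Origin = 541 ✓
Aircraft=50: row 4 → Origin = 540 ✓
Aircraft=47: rows 5, 11 → Origin takes values {540, 526} — violation
Aircraft=49: rows 6, 8, 10 → Origin = 526, 526, 526 ✓
Aircraft=48: rows 7, 13 → Origin = 537, 537 ✓
Aircraft=53: row 12 → Origin = 523 ✓
The only Aircraft value with inconsistent Origin is Aircraft=47.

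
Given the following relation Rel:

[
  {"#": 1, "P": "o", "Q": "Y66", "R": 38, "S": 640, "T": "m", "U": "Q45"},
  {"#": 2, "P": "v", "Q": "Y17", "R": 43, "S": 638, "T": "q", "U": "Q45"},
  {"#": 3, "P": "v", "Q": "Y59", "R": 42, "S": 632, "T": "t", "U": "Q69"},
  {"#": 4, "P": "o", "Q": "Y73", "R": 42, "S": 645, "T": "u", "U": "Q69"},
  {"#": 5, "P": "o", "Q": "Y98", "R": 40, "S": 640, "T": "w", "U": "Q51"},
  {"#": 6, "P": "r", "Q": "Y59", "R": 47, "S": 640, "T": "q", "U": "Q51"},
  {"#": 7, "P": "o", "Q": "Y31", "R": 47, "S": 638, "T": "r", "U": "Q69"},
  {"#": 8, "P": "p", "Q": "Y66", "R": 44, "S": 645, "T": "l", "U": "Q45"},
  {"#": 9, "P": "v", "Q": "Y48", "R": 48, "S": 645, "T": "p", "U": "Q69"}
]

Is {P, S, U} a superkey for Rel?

Yes

All 9 rows have distinct {P, S, U} values, so {P, S, U} → (all attributes) holds and {P, S, U} is a superkey.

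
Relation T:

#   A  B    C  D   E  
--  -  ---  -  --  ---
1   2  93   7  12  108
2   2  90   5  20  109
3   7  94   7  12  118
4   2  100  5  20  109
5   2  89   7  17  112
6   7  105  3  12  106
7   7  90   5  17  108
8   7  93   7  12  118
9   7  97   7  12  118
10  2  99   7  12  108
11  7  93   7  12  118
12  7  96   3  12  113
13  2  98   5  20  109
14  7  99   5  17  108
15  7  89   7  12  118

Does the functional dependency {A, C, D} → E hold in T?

No

(A=2, C=7, D=12): rows 1, 10 → E = 108, 108 ✓
(A=2, C=5, D=20): rows 2, 4, 13 → E = 109, 109, 109 ✓
(A=7, C=7, D=12): rows 3, 8, 9, 11, 15 → E = 118, 118, 118, 118, 118 ✓
(A=2, C=7, D=17): row 5 → E = 112 ✓
(A=7, C=3, D=12): rows 6, 12 → E takes values {106, 113} — violation
(A=7, C=5, D=17): rows 7, 14 → E = 108, 108 ✓
Two rows agree on {A, C, D} but differ on E, so {A, C, D} → E does not hold.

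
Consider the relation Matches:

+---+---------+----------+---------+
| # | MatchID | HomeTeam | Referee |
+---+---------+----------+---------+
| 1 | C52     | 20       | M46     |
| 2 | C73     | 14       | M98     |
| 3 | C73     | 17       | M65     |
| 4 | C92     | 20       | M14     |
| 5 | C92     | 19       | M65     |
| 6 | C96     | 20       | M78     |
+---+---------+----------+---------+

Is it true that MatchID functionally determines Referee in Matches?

MatchID=C52: row 1 → Referee = M46 ✓
MatchID=C73: rows 2, 3 → Referee takes values {M98, M65} — violation
MatchID=C92: rows 4, 5 → Referee takes values {M14, M65} — violation
MatchID=C96: row 6 → Referee = M78 ✓
Two rows agree on MatchID but differ on Referee, so MatchID → Referee does not hold.

No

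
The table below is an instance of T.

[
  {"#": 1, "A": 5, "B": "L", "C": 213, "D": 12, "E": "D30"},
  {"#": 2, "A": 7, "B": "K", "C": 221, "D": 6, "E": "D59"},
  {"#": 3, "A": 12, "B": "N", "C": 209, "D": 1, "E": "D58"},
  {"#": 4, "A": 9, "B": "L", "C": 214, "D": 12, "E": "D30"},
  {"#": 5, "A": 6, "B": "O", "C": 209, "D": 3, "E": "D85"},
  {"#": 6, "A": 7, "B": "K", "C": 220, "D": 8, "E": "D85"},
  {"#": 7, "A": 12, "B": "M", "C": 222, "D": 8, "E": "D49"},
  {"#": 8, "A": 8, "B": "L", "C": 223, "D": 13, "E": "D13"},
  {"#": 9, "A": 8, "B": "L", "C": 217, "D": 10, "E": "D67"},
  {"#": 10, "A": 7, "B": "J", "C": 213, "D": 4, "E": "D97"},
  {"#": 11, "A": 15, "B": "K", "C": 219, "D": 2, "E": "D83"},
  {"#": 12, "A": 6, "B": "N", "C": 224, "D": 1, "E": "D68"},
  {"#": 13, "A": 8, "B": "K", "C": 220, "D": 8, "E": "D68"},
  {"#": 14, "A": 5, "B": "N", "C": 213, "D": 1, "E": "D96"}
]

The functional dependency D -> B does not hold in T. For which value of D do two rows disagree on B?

8

D=12: rows 1, 4 → B = L, L ✓
D=6: row 2 → B = K ✓
D=1: rows 3, 12, 14 → B = N, N, N ✓
D=3: row 5 → B = O ✓
D=8: rows 6, 7, 13 → B takes values {K, M} — violation
D=13: row 8 → B = L ✓
D=10: row 9 → B = L ✓
D=4: row 10 → B = J ✓
D=2: row 11 → B = K ✓
The only D value with inconsistent B is D=8.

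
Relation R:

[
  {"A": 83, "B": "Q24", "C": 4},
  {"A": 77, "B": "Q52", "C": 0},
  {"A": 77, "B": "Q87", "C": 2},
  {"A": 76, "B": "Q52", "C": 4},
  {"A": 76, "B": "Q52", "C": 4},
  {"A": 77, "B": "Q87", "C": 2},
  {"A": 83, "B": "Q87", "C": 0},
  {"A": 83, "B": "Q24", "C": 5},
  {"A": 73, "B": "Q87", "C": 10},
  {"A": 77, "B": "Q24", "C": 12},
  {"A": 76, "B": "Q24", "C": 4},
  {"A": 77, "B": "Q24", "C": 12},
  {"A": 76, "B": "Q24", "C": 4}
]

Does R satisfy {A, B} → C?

No

(A=83, B=Q24): 2 rows → C takes values {4, 5} — violation
(A=77, B=Q52): 1 row → C = 0 ✓
(A=77, B=Q87): 2 rows → C = 2, 2 ✓
(A=76, B=Q52): 2 rows → C = 4, 4 ✓
(A=83, B=Q87): 1 row → C = 0 ✓
(A=73, B=Q87): 1 row → C = 10 ✓
(A=77, B=Q24): 2 rows → C = 12, 12 ✓
(A=76, B=Q24): 2 rows → C = 4, 4 ✓
Two rows agree on {A, B} but differ on C, so {A, B} → C does not hold.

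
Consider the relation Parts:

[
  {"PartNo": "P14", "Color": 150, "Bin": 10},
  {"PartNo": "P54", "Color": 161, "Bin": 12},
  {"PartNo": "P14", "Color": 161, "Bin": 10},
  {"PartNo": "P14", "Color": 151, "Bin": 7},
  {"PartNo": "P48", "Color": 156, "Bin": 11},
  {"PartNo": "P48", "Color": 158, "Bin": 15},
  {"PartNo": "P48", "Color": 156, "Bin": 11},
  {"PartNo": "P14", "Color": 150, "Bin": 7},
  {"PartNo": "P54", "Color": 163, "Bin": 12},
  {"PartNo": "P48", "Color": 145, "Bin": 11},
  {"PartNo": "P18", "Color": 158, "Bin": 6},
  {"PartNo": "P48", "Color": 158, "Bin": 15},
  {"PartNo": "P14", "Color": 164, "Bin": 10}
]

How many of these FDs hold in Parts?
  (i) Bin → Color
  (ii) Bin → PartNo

1

(i) Bin → Color: Bin=10: 3 rows → Color takes values {150, 161, 164} — violation; Bin=12: 2 rows → Color takes values {161, 163} — violation; Bin=7: 2 rows → Color takes values {151, 150} — violation; Bin=11: 3 rows → Color takes values {156, 145} — violation — fails.
(ii) Bin → PartNo: every LHS value maps to a single RHS value — holds.
1 of the 2 dependencies holds.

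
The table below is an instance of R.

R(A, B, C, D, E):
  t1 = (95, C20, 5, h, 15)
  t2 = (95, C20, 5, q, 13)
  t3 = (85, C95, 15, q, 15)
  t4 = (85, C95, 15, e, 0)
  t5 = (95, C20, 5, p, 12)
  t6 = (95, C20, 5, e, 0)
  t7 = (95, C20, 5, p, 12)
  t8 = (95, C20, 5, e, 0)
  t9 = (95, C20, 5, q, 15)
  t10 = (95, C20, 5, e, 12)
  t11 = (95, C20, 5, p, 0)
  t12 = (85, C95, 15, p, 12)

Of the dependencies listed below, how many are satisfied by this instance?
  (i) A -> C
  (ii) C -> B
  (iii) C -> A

3

(i) A -> C: every LHS value maps to a single RHS value — holds.
(ii) C -> B: every LHS value maps to a single RHS value — holds.
(iii) C -> A: every LHS value maps to a single RHS value — holds.
3 of the 3 dependencies hold.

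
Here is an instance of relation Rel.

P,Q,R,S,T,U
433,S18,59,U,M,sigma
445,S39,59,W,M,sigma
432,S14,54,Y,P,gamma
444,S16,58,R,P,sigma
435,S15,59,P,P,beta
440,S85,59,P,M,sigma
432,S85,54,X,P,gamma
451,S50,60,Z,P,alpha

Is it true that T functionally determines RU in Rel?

No

T=M: 3 rows → {R,U} = (59, sigma), (59, sigma), (59, sigma) ✓
T=P: 5 rows → {R,U} takes values {(54, gamma), (58, sigma), (59, beta), (60, alpha)} — violation
Two rows agree on T but differ on RU, so T → RU does not hold.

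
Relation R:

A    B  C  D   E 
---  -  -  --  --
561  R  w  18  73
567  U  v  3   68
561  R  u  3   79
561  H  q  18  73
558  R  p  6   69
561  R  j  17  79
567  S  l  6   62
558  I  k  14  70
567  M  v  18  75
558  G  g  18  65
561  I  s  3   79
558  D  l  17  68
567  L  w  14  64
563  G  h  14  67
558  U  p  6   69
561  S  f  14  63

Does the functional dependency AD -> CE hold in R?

No

(A=561, D=18): 2 rows → {C,E} takes values {(w, 73), (q, 73)} — violation
(A=567, D=3): 1 row → {C,E} = (v, 68) ✓
(A=561, D=3): 2 rows → {C,E} takes values {(u, 79), (s, 79)} — violation
(A=558, D=6): 2 rows → {C,E} = (p, 69), (p, 69) ✓
(A=561, D=17): 1 row → {C,E} = (j, 79) ✓
(A=567, D=6): 1 row → {C,E} = (l, 62) ✓
(A=558, D=14): 1 row → {C,E} = (k, 70) ✓
(A=567, D=18): 1 row → {C,E} = (v, 75) ✓
(A=558, D=18): 1 row → {C,E} = (g, 65) ✓
(A=558, D=17): 1 row → {C,E} = (l, 68) ✓
(A=567, D=14): 1 row → {C,E} = (w, 64) ✓
(A=563, D=14): 1 row → {C,E} = (h, 67) ✓
(A=561, D=14): 1 row → {C,E} = (f, 63) ✓
Two rows agree on AD but differ on CE, so AD -> CE does not hold.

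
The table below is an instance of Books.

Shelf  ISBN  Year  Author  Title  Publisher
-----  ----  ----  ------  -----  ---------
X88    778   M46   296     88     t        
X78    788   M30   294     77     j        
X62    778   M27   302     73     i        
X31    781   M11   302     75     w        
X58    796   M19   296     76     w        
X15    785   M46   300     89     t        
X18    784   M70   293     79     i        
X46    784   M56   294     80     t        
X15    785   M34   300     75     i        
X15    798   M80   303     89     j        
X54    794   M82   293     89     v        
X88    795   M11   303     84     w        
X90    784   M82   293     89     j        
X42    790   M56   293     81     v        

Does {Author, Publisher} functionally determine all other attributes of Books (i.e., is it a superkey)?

No

Two distinct rows share (Author=293, Publisher=v), so {Author, Publisher} does not determine every attribute — not a superkey.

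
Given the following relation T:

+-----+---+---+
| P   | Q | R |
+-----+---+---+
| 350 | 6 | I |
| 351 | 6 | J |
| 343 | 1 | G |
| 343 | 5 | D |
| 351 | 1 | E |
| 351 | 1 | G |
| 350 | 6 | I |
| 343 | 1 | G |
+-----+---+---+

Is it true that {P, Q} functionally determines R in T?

No

(P=350, Q=6): 2 rows → R = I, I ✓
(P=351, Q=6): 1 row → R = J ✓
(P=343, Q=1): 2 rows → R = G, G ✓
(P=343, Q=5): 1 row → R = D ✓
(P=351, Q=1): 2 rows → R takes values {E, G} — violation
Two rows agree on {P, Q} but differ on R, so {P, Q} → R does not hold.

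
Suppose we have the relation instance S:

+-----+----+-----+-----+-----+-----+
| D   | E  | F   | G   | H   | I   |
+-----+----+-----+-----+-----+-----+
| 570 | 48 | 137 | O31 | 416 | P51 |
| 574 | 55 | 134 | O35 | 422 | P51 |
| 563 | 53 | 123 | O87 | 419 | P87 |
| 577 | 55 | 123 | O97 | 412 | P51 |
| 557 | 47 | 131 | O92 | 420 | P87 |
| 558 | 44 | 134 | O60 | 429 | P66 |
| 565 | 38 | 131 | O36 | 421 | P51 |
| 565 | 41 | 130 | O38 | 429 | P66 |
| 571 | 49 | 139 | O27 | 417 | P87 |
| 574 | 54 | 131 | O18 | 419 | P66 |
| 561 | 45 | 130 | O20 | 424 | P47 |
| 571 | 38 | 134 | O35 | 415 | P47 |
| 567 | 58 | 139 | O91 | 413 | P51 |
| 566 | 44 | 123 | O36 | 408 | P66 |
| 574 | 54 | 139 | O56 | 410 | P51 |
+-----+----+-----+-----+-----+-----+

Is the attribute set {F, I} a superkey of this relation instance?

No

Two distinct rows share (F=139, I=P51), so {F, I} does not determine every attribute — not a superkey.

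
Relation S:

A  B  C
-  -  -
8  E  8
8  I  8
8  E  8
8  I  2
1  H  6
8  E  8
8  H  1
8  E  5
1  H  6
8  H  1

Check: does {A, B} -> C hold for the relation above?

(A=8, B=E): 4 rows → C takes values {8, 5} — violation
(A=8, B=I): 2 rows → C takes values {8, 2} — violation
(A=1, B=H): 2 rows → C = 6, 6 ✓
(A=8, B=H): 2 rows → C = 1, 1 ✓
Two rows agree on {A, B} but differ on C, so {A, B} -> C does not hold.

No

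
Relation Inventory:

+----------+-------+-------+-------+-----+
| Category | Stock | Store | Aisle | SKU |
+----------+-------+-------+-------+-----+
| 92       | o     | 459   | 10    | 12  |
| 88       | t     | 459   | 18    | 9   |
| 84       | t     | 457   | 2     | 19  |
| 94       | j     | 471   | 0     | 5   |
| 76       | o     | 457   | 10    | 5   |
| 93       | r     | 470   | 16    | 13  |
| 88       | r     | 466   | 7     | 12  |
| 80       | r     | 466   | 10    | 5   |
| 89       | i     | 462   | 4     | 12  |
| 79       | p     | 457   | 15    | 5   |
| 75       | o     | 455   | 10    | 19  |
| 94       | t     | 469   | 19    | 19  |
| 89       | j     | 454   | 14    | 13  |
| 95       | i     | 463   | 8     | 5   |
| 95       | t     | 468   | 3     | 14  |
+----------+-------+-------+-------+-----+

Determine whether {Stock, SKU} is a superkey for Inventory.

Two distinct rows share (Stock=t, SKU=19), so {Stock, SKU} does not determine every attribute — not a superkey.

No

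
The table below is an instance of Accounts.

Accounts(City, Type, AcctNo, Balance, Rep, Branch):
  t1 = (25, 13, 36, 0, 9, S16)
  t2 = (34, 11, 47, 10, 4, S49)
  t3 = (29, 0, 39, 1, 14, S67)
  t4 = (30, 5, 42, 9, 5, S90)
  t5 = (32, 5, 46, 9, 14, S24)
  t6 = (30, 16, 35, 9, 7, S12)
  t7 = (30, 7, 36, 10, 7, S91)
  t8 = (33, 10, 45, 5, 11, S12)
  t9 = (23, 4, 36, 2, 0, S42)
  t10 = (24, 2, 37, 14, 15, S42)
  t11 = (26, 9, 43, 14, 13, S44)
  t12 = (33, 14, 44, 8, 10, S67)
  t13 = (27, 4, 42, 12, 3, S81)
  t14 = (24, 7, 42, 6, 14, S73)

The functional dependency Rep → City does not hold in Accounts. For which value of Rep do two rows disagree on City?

Rep=9: row 1 → City = 25 ✓
Rep=4: row 2 → City = 34 ✓
Rep=14: rows 3, 5, 14 → City takes values {29, 32, 24} — violation
Rep=5: row 4 → City = 30 ✓
Rep=7: rows 6, 7 → City = 30, 30 ✓
Rep=11: row 8 → City = 33 ✓
Rep=0: row 9 → City = 23 ✓
Rep=15: row 10 → City = 24 ✓
Rep=13: row 11 → City = 26 ✓
Rep=10: row 12 → City = 33 ✓
Rep=3: row 13 → City = 27 ✓
The only Rep value with inconsistent City is Rep=14.

14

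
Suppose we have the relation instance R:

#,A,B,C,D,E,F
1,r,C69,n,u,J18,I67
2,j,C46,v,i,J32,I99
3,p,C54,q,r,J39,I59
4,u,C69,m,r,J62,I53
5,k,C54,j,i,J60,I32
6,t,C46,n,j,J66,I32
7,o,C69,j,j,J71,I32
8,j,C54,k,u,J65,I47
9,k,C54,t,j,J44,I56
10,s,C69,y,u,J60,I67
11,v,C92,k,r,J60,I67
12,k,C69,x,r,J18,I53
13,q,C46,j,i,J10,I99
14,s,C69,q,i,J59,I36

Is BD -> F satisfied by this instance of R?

Yes

(B=C69, D=u): rows 1, 10 → F = I67, I67 ✓
(B=C46, D=i): rows 2, 13 → F = I99, I99 ✓
(B=C54, D=r): row 3 → F = I59 ✓
(B=C69, D=r): rows 4, 12 → F = I53, I53 ✓
(B=C54, D=i): row 5 → F = I32 ✓
(B=C46, D=j): row 6 → F = I32 ✓
(B=C69, D=j): row 7 → F = I32 ✓
(B=C54, D=u): row 8 → F = I47 ✓
(B=C54, D=j): row 9 → F = I56 ✓
(B=C92, D=r): row 11 → F = I67 ✓
(B=C69, D=i): row 14 → F = I36 ✓
Every BD value is associated with a single F value, so BD -> F holds.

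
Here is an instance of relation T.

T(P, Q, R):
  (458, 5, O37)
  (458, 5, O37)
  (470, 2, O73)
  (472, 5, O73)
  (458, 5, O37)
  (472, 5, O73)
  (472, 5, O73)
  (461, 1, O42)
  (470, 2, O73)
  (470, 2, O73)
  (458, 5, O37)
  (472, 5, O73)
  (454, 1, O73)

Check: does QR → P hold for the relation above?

(Q=5, R=O37): 4 rows → P = 458, 458, 458, 458 ✓
(Q=2, R=O73): 3 rows → P = 470, 470, 470 ✓
(Q=5, R=O73): 4 rows → P = 472, 472, 472, 472 ✓
(Q=1, R=O42): 1 row → P = 461 ✓
(Q=1, R=O73): 1 row → P = 454 ✓
Every QR value is associated with a single P value, so QR → P holds.

Yes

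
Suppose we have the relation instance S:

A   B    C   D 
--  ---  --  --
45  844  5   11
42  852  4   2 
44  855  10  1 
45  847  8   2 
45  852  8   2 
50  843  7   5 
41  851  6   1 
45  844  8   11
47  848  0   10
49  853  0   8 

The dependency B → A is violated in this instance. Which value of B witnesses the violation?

B=844: 2 rows → A = 45, 45 ✓
B=852: 2 rows → A takes values {42, 45} — violation
B=855: 1 row → A = 44 ✓
B=847: 1 row → A = 45 ✓
B=843: 1 row → A = 50 ✓
B=851: 1 row → A = 41 ✓
B=848: 1 row → A = 47 ✓
B=853: 1 row → A = 49 ✓
The only B value with inconsistent A is B=852.

852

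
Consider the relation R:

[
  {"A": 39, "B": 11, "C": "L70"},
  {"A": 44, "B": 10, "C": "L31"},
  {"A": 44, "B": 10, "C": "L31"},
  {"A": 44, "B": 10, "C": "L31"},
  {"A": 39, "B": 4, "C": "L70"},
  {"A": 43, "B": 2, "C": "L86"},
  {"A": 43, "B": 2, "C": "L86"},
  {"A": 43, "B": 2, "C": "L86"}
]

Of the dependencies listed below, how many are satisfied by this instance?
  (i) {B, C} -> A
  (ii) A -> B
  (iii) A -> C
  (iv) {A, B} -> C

3

(i) {B, C} -> A: every LHS value maps to a single RHS value — holds.
(ii) A -> B: A=39: 2 rows → B takes values {11, 4} — violation — fails.
(iii) A -> C: every LHS value maps to a single RHS value — holds.
(iv) {A, B} -> C: every LHS value maps to a single RHS value — holds.
3 of the 4 dependencies hold.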